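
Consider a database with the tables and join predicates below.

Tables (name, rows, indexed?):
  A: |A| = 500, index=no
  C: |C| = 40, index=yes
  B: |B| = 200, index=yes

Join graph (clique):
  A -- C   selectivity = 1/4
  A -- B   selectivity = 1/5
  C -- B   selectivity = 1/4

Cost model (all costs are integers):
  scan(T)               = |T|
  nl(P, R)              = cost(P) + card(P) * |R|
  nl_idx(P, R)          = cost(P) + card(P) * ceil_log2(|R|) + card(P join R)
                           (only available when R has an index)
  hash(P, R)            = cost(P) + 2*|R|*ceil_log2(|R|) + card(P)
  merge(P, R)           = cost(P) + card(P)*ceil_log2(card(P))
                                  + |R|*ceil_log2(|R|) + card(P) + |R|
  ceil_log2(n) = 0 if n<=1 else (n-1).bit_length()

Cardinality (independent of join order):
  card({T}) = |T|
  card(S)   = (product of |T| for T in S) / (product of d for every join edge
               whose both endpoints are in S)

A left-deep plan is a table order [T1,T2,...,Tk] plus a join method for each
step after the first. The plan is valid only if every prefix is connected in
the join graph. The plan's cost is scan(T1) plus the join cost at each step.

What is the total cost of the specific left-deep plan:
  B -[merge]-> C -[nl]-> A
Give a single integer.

step 1: scan B: cost=200, card=200
step 2: join C via merge
    card(P join C) = 200*40/(4) = 2000
    cost = 200 + 200*8 + 40*6 + 200 + 40 = 2280
step 3: join A via nl
    card(P join A) = 2000*500/(4*5) = 50000
    cost = 2280 + 2000*500 = 1002280

1002280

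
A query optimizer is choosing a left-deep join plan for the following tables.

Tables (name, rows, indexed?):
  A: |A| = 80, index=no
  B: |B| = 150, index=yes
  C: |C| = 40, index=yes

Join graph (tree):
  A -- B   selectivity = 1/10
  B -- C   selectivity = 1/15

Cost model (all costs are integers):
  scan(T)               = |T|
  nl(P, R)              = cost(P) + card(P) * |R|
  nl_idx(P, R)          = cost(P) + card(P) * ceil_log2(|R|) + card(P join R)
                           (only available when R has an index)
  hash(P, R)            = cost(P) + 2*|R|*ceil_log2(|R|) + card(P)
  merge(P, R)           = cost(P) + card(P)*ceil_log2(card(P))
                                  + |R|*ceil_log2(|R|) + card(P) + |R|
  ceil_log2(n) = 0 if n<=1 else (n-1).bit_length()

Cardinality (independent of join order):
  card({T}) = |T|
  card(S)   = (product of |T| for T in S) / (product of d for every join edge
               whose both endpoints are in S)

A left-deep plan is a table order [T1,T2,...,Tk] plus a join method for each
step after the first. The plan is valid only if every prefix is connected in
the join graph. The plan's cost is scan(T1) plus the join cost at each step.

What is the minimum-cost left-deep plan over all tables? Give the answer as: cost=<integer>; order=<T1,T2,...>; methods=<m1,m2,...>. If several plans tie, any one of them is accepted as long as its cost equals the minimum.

cost=2280; order=C,B,A; methods=nl_idx,hash

Selinger DP (subsets sized 1..n):
  {A}: scan cost=80, card=80
  {B}: scan cost=150, card=150
  {C}: scan cost=40, card=40
  {AB}: card=1200; try (A,hash)→1420, (B,nl_idx)→1920, (B,merge)→2070, (A,merge)→2140, (B,hash)→2560, (B,nl)→12080 …(+1); best=1420 via (A,hash)
  {BC}: card=400; try (B,nl_idx)→760, (C,hash)→780, (C,nl_idx)→1450, (B,merge)→1670, (C,merge)→1780, (B,hash)→2480 …(+2); best=760 via (B,nl_idx)
  {ABC}: card=3200; try (A,hash)→2280, (C,hash)→3100, (A,merge)→5400, (C,nl_idx)→11820, (C,merge)→16100, (A,nl)→32760 …(+1); best=2280 via (A,hash)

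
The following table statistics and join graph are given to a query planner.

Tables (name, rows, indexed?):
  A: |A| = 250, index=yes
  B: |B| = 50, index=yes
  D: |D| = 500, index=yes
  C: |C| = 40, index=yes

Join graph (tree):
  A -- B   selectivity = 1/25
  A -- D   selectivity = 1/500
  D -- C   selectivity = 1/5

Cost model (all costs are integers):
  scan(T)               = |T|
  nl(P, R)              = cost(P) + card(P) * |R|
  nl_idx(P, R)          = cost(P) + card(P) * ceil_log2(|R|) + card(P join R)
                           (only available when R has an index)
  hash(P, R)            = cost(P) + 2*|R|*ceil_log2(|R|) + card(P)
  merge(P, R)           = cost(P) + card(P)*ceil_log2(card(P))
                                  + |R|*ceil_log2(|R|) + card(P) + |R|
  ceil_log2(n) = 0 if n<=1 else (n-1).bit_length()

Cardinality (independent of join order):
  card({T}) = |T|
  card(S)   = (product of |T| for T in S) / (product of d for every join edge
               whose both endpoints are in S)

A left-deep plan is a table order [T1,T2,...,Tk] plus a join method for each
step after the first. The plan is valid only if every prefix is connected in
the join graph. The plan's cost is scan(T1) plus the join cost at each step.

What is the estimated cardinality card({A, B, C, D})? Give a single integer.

Tables in S: A(250), B(50), C(40), D(500)
Edges inside S: A-B(d=25), A-D(d=500), D-C(d=5)
numerator = 250 * 50 * 40 * 500 = 250000000
denominator = 25 * 500 * 5 = 62500
card(S) = 250000000 / 62500 = 4000

4000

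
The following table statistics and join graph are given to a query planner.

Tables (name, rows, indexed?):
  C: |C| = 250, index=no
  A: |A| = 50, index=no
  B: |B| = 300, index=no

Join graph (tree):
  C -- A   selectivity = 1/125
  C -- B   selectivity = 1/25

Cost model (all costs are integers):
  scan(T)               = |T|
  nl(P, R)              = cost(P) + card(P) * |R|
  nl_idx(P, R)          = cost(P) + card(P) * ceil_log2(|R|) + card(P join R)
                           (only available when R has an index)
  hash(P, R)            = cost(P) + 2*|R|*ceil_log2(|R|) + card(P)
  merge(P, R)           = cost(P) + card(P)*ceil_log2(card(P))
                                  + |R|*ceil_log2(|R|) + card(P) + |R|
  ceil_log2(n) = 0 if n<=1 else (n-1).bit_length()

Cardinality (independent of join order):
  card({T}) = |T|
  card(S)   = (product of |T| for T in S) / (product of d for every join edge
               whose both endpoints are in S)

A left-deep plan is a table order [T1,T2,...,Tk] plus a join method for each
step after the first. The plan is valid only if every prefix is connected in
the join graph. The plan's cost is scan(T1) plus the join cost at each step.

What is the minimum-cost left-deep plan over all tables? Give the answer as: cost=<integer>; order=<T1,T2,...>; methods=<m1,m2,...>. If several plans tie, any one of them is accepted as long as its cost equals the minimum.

Selinger DP (subsets sized 1..n):
  {C}: scan cost=250, card=250
  {A}: scan cost=50, card=50
  {B}: scan cost=300, card=300
  {AC}: card=100; try (A,hash)→1100, (C,merge)→2650, (A,merge)→2850, (C,hash)→4100, (C,nl)→12550, (A,nl)→12750; best=1100 via (A,hash)
  {BC}: card=3000; try (C,hash)→4600, (B,merge)→5500, (C,merge)→5550, (B,hash)→5900, (B,nl)→75250, (C,nl)→75300; best=4600 via (C,hash)
  {ABC}: card=1200; try (B,merge)→4900, (B,hash)→6600, (A,hash)→8200, (B,nl)→31100, (A,merge)→43950, (A,nl)→154600; best=4900 via (B,merge)

cost=4900; order=C,A,B; methods=hash,merge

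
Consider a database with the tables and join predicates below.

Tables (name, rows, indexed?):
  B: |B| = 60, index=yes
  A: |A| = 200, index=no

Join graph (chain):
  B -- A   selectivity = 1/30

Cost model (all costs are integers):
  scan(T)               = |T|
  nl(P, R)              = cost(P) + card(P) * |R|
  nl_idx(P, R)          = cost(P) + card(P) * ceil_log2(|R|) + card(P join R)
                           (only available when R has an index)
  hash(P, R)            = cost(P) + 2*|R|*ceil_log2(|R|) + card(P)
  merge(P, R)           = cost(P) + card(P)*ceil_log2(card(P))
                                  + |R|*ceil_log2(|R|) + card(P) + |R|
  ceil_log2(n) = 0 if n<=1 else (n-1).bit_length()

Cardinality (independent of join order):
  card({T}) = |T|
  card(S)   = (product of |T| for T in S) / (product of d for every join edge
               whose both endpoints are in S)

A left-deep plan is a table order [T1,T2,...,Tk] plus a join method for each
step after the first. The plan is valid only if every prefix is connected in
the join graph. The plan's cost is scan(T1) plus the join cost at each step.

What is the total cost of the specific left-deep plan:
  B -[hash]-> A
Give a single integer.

3320

step 1: scan B: cost=60, card=60
step 2: join A via hash
    card(P join A) = 60*200/(30) = 400
    cost = 60 + 2*200*8 + 60 = 3320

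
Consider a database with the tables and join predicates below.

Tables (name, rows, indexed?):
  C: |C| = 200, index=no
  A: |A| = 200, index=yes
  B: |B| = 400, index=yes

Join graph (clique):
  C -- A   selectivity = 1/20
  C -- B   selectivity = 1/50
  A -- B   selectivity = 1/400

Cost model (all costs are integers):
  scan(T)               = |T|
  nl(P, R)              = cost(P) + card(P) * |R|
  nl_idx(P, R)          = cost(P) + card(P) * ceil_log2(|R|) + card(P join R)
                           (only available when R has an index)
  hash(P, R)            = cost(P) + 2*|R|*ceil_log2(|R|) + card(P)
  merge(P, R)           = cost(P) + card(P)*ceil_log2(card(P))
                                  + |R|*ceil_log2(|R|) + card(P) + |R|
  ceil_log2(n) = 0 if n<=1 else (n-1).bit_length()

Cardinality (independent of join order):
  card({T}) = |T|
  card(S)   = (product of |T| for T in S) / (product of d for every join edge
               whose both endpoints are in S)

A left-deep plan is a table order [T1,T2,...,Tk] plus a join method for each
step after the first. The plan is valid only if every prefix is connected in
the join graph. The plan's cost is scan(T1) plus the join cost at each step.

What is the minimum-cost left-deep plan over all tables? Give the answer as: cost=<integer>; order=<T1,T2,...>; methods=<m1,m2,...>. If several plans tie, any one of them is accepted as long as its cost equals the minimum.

cost=5600; order=A,B,C; methods=nl_idx,hash

Selinger DP (subsets sized 1..n):
  {C}: scan cost=200, card=200
  {A}: scan cost=200, card=200
  {B}: scan cost=400, card=400
  {AC}: card=2000; try (C,hash)→3600, (A,hash)→3600, (C,merge)→3800, (A,merge)→3800, (A,nl_idx)→3800, (C,nl)→40200 …(+1); best=3600 via (C,hash)
  {BC}: card=1600; try (B,nl_idx)→3600, (C,hash)→4000, (B,merge)→6000, (C,merge)→6200, (B,hash)→7600, (B,nl)→80200 …(+1); best=3600 via (B,nl_idx)
  {AB}: card=200; try (B,nl_idx)→2200, (A,nl_idx)→3800, (A,hash)→4000, (B,merge)→6000, (A,merge)→6200, (B,hash)→7600 …(+2); best=2200 via (B,nl_idx)
  {ABC}: card=40; try (C,hash)→5600, (C,merge)→5800, (A,hash)→8400, (B,hash)→12800, (A,nl_idx)→16440, (B,nl_idx)→21640 …(+5); best=5600 via (C,hash)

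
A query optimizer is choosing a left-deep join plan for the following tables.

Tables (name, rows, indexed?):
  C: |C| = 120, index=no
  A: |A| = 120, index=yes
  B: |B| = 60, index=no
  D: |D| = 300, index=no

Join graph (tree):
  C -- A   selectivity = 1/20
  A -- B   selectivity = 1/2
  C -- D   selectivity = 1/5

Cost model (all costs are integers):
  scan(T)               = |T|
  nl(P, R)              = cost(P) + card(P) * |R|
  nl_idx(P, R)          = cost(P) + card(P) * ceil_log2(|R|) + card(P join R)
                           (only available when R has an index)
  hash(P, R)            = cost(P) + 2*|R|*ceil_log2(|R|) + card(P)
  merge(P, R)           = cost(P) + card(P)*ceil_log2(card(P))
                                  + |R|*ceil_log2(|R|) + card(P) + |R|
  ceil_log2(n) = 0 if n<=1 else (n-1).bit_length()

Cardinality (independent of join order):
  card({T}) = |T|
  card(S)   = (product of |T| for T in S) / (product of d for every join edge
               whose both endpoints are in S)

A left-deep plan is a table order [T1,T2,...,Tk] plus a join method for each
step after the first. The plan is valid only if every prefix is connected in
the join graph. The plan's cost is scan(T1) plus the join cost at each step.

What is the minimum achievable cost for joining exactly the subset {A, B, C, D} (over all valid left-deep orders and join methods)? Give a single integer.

Selinger DP over subsets of {A,B,C,D}:
  {C}: scan cost=120, card=120
  {A}: scan cost=120, card=120
  {B}: scan cost=60, card=60
  {D}: scan cost=300, card=300
  {AC}: card=720; try (A,nl_idx)→1680, (C,hash)→1920, (A,hash)→1920, (C,merge)→2040, (A,merge)→2040, (C,nl)→14520 …(+1); best=1680 via (A,nl_idx)
  {CD}: card=7200; try (C,hash)→2280, (D,merge)→4080, (C,merge)→4260, (D,hash)→5640, (D,nl)→36120, (C,nl)→36300; best=2280 via (C,hash)
  {AB}: card=3600; try (B,hash)→960, (A,merge)→1440, (B,merge)→1500, (A,hash)→1800, (A,nl_idx)→4080, (A,nl)→7260 …(+1); best=960 via (B,hash)
  {ABC}: card=21600; try (B,hash)→3120, (C,hash)→6240, (B,merge)→10020, (B,nl)→44880, (C,merge)→48720, (C,nl)→432960; best=3120 via (B,hash)
  {ACD}: card=43200; try (D,hash)→7800, (A,hash)→11160, (D,merge)→12600, (A,nl_idx)→95880, (A,merge)→104040, (D,nl)→217680 …(+1); best=7800 via (D,hash)
  {ABCD}: card=1296000; try (D,hash)→30120, (B,hash)→51720, (D,merge)→351720, (B,merge)→742620, (B,nl)→2599800, (D,nl)→6483120; best=30120 via (D,hash)

30120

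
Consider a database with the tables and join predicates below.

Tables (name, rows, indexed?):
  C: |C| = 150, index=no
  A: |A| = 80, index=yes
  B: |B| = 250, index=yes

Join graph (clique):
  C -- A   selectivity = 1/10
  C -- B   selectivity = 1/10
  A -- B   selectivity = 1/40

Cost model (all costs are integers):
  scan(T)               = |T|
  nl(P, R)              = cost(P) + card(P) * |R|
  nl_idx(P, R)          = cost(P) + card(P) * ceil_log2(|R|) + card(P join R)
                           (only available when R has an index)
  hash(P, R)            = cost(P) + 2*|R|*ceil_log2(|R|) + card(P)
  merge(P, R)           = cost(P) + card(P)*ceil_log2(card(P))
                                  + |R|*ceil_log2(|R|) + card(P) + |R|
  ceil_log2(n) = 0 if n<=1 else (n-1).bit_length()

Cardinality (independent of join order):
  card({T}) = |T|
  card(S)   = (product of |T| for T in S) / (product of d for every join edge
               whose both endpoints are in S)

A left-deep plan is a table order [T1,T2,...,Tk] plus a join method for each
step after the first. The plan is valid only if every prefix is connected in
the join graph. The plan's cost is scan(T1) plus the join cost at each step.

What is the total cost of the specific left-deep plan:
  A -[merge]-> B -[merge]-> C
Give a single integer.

9320

step 1: scan A: cost=80, card=80
step 2: join B via merge
    card(P join B) = 80*250/(40) = 500
    cost = 80 + 80*7 + 250*8 + 80 + 250 = 2970
step 3: join C via merge
    card(P join C) = 500*150/(10*10) = 750
    cost = 2970 + 500*9 + 150*8 + 500 + 150 = 9320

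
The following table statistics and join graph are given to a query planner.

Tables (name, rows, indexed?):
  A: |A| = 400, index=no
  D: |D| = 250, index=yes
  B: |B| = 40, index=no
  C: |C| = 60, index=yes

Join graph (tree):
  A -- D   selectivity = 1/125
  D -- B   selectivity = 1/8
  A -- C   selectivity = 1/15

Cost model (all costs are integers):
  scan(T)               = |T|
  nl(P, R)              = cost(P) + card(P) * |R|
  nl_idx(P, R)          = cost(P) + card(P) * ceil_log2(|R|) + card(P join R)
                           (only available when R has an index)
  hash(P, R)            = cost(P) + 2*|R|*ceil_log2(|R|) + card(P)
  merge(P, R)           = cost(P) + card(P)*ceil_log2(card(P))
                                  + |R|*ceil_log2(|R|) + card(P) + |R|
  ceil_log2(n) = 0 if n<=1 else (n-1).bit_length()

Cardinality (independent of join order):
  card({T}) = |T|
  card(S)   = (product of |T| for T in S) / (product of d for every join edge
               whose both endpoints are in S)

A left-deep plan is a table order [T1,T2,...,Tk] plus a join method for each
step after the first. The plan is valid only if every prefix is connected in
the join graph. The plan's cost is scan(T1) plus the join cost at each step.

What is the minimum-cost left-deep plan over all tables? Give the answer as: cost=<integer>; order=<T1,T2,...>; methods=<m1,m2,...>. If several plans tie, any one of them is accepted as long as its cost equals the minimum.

cost=9600; order=A,D,C,B; methods=nl_idx,hash,hash

Selinger DP (subsets sized 1..n):
  {A}: scan cost=400, card=400
  {D}: scan cost=250, card=250
  {B}: scan cost=40, card=40
  {C}: scan cost=60, card=60
  {AD}: card=800; try (D,nl_idx)→4400, (D,hash)→4800, (A,merge)→6500, (D,merge)→6650, (A,hash)→7700, (A,nl)→100250 …(+1); best=4400 via (D,nl_idx)
  {AC}: card=1600; try (C,hash)→1520, (C,nl_idx)→4400, (A,merge)→4480, (C,merge)→4820, (A,hash)→7320, (A,nl)→24060 …(+1); best=1520 via (C,hash)
  {BD}: card=1250; try (B,hash)→980, (D,nl_idx)→1610, (D,merge)→2570, (B,merge)→2780, (D,hash)→4080, (D,nl)→10040 …(+1); best=980 via (B,hash)
  {ABD}: card=4000; try (B,hash)→5680, (A,hash)→9430, (B,merge)→13480, (A,merge)→19980, (B,nl)→36400, (A,nl)→500980; best=5680 via (B,hash)
  {ACD}: card=3200; try (C,hash)→5920, (D,hash)→7120, (C,nl_idx)→12400, (C,merge)→13620, (D,nl_idx)→17520, (D,merge)→22970 …(+2); best=5920 via (C,hash)
  {ABCD}: card=16000; try (B,hash)→9600, (C,hash)→10400, (C,nl_idx)→45680, (B,merge)→47800, (C,merge)→58100, (B,nl)→133920 …(+1); best=9600 via (B,hash)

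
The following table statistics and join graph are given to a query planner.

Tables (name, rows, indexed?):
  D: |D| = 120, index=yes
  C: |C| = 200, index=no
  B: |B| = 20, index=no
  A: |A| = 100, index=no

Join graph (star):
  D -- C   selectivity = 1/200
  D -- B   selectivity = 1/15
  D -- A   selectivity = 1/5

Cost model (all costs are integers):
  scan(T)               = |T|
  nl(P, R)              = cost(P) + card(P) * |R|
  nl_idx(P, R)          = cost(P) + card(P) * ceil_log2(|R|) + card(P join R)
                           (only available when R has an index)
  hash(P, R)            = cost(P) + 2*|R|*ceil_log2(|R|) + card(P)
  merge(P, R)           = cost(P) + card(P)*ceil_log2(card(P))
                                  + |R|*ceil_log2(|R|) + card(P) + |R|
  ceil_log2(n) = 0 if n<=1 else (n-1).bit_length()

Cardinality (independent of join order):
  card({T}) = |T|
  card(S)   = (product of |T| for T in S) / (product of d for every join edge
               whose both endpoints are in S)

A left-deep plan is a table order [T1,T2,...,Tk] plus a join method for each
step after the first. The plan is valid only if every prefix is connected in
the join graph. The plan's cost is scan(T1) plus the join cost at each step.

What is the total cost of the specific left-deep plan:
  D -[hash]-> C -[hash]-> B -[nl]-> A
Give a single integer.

step 1: scan D: cost=120, card=120
step 2: join C via hash
    card(P join C) = 120*200/(200) = 120
    cost = 120 + 2*200*8 + 120 = 3440
step 3: join B via hash
    card(P join B) = 120*20/(15) = 160
    cost = 3440 + 2*20*5 + 120 = 3760
step 4: join A via nl
    card(P join A) = 160*100/(5) = 3200
    cost = 3760 + 160*100 = 19760

19760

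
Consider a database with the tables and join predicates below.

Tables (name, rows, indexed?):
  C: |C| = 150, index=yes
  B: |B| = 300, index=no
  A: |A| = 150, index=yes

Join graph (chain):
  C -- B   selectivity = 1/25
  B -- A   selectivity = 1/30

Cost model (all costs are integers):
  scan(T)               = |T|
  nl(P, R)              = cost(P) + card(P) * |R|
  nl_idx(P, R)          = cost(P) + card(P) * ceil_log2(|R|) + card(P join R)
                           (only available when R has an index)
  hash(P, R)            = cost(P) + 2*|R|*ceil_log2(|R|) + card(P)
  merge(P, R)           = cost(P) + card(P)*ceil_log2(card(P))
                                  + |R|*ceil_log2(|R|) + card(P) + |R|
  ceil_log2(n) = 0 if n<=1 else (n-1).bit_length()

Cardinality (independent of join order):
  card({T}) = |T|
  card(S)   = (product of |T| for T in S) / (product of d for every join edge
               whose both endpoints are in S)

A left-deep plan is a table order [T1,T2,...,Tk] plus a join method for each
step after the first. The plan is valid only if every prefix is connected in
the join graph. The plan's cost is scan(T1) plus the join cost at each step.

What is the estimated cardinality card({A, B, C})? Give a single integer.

9000

Tables in S: A(150), B(300), C(150)
Edges inside S: C-B(d=25), B-A(d=30)
numerator = 150 * 300 * 150 = 6750000
denominator = 25 * 30 = 750
card(S) = 6750000 / 750 = 9000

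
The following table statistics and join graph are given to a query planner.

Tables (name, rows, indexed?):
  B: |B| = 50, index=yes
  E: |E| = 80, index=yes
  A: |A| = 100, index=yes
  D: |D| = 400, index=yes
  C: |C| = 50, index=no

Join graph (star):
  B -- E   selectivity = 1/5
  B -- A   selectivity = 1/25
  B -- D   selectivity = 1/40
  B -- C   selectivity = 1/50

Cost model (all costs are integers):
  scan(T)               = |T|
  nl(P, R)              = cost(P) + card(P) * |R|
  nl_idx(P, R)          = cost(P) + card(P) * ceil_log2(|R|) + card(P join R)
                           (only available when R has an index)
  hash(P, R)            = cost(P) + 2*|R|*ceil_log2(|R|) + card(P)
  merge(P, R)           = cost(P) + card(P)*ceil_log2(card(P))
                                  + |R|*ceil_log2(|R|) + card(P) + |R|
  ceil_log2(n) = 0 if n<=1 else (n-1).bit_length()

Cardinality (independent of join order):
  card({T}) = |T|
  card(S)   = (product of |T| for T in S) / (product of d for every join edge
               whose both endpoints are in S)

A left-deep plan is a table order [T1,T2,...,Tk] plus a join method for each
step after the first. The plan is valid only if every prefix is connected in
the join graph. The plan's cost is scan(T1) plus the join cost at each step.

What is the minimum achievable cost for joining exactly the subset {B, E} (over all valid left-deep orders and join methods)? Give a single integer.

Selinger DP over subsets of {B,E}:
  {B}: scan cost=50, card=50
  {E}: scan cost=80, card=80
  {BE}: card=800; try (B,hash)→760, (E,merge)→1040, (B,merge)→1070, (E,nl_idx)→1200, (E,hash)→1220, (B,nl_idx)→1360 …(+2); best=760 via (B,hash)

760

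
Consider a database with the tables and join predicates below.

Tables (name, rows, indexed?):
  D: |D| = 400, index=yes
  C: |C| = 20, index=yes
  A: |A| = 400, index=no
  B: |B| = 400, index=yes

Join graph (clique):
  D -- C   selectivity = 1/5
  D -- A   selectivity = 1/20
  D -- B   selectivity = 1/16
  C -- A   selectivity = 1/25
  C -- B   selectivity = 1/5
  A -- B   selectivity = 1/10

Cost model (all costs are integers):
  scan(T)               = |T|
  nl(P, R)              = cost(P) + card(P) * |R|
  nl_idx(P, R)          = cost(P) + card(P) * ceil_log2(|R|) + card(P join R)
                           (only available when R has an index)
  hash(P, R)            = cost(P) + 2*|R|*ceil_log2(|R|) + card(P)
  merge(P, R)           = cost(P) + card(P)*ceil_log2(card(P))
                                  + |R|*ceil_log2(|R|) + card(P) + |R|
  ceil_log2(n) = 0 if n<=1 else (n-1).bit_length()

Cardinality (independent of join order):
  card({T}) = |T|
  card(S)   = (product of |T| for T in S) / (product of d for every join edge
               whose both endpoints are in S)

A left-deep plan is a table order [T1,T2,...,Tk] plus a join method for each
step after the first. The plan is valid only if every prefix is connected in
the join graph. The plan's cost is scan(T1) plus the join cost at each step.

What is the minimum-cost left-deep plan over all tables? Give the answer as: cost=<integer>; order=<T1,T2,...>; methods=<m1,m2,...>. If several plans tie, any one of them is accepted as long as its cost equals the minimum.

cost=13640; order=A,C,D,B; methods=hash,nl_idx,hash

Selinger DP (subsets sized 1..n):
  {D}: scan cost=400, card=400
  {C}: scan cost=20, card=20
  {A}: scan cost=400, card=400
  {B}: scan cost=400, card=400
  {CD}: card=1600; try (C,hash)→1000, (D,nl_idx)→1800, (C,nl_idx)→4000, (D,merge)→4140, (C,merge)→4520, (D,hash)→7240 …(+2); best=1000 via (C,hash)
  {AD}: card=8000; try (D,hash)→8000, (A,hash)→8000, (D,merge)→8400, (A,merge)→8400, (D,nl_idx)→12000, (D,nl)→160400 …(+1); best=8000 via (D,hash)
  {BD}: card=10000; try (D,hash)→8000, (B,hash)→8000, (D,merge)→8400, (B,merge)→8400, (D,nl_idx)→14000, (B,nl_idx)→14000 …(+2); best=8000 via (D,hash)
  {AC}: card=320; try (C,hash)→1000, (C,nl_idx)→2720, (A,merge)→4140, (C,merge)→4520, (A,hash)→7240, (A,nl)→8020 …(+1); best=1000 via (C,hash)
  {BC}: card=1600; try (C,hash)→1000, (B,nl_idx)→1800, (C,nl_idx)→4000, (B,merge)→4140, (C,merge)→4520, (B,hash)→7240 …(+2); best=1000 via (C,hash)
  {AB}: card=16000; try (B,hash)→8000, (A,hash)→8000, (B,merge)→8400, (A,merge)→8400, (B,nl_idx)→20000, (B,nl)→160400 …(+1); best=8000 via (B,hash)
  {ACD}: card=1280; try (D,nl_idx)→5160, (D,merge)→8200, (D,hash)→8520, (A,hash)→9800, (C,hash)→16200, (A,merge)→24200 …(+5); best=5160 via (D,nl_idx)
  {BCD}: card=8000; try (D,hash)→9800, (B,hash)→9800, (C,hash)→18200, (D,nl_idx)→23400, (B,nl_idx)→23400, (D,merge)→24200 …(+6); best=9800 via (D,hash)
  {ABD}: card=20000; try (B,hash)→23200, (A,hash)→25200, (D,hash)→31200, (B,nl_idx)→100000, (B,merge)→124000, (A,merge)→162000 …(+5); best=23200 via (B,hash)
  {ABC}: card=2560; try (B,nl_idx)→6440, (B,merge)→8200, (B,hash)→8520, (A,hash)→9800, (C,hash)→24200, (A,merge)→24200 …(+5); best=6440 via (B,nl_idx)
  {ABCD}: card=640; try (B,hash)→13640, (D,hash)→16200, (B,nl_idx)→17320, (B,merge)→24520, (A,hash)→25000, (D,nl_idx)→30120 …(+9); best=13640 via (B,hash)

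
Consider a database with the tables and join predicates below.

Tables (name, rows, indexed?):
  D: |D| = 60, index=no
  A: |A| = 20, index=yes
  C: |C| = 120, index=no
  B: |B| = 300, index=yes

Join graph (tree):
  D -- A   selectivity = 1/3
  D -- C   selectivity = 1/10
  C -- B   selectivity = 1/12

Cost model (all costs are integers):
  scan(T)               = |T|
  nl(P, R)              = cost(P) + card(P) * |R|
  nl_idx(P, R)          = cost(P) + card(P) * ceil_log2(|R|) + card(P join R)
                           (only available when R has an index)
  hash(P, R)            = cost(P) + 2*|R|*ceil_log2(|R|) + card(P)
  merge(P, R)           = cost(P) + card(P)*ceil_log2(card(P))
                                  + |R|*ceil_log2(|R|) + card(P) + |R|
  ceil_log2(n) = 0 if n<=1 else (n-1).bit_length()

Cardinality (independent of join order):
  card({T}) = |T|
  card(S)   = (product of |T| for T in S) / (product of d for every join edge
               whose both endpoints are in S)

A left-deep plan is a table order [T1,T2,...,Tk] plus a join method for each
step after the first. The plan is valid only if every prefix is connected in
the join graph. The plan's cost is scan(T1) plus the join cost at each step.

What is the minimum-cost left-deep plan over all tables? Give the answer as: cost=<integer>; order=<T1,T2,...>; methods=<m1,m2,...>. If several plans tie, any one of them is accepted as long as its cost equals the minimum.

cost=12080; order=C,D,A,B; methods=hash,hash,hash

Selinger DP (subsets sized 1..n):
  {D}: scan cost=60, card=60
  {A}: scan cost=20, card=20
  {C}: scan cost=120, card=120
  {B}: scan cost=300, card=300
  {AD}: card=400; try (A,hash)→320, (D,merge)→560, (A,merge)→600, (D,hash)→760, (A,nl_idx)→760, (D,nl)→1220 …(+1); best=320 via (A,hash)
  {CD}: card=720; try (D,hash)→960, (C,merge)→1440, (D,merge)→1500, (C,hash)→1800, (C,nl)→7260, (D,nl)→7320; best=960 via (D,hash)
  {BC}: card=3000; try (C,hash)→2280, (B,merge)→4080, (B,nl_idx)→4200, (C,merge)→4260, (B,hash)→5640, (B,nl)→36120 …(+1); best=2280 via (C,hash)
  {ACD}: card=4800; try (A,hash)→1880, (C,hash)→2400, (C,merge)→5280, (A,merge)→9000, (A,nl_idx)→9360, (A,nl)→15360 …(+1); best=1880 via (A,hash)
  {BCD}: card=18000; try (D,hash)→6000, (B,hash)→7080, (B,merge)→11880, (B,nl_idx)→25440, (D,merge)→41700, (D,nl)→182280 …(+1); best=6000 via (D,hash)
  {ABCD}: card=120000; try (B,hash)→12080, (A,hash)→24200, (B,merge)→72080, (B,nl_idx)→165080, (A,nl_idx)→216000, (A,merge)→294120 …(+2); best=12080 via (B,hash)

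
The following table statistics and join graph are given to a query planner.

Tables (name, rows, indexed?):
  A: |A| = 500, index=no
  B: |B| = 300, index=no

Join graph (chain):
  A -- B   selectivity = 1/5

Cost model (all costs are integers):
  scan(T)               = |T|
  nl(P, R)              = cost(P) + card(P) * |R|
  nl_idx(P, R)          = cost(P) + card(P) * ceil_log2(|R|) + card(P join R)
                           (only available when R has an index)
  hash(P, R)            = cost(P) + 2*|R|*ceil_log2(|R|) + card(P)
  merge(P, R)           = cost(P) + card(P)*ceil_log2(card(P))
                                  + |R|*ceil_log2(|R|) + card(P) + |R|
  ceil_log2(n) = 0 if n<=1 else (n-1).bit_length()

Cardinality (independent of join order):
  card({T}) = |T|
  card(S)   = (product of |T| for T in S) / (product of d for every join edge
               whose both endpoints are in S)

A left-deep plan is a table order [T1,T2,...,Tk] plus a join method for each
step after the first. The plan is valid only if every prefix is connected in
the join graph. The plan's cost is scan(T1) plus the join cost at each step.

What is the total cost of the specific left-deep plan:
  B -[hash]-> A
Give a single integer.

9600

step 1: scan B: cost=300, card=300
step 2: join A via hash
    card(P join A) = 300*500/(5) = 30000
    cost = 300 + 2*500*9 + 300 = 9600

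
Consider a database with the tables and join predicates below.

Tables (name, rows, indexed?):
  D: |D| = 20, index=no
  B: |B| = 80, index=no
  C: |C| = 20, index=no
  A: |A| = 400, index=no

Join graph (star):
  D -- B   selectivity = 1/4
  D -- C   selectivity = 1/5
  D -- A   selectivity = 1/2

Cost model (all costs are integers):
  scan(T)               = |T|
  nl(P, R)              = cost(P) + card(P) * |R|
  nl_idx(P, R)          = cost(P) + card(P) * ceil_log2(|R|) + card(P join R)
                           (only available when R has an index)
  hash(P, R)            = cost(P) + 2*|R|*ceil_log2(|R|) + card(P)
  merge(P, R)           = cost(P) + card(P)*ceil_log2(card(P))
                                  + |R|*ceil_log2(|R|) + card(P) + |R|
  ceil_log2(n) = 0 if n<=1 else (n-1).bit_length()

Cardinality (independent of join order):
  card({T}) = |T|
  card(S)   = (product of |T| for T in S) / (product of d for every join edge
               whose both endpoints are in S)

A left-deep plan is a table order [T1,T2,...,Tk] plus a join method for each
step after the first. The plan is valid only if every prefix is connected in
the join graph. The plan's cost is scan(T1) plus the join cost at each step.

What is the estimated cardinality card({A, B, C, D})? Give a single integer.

Tables in S: A(400), B(80), C(20), D(20)
Edges inside S: D-B(d=4), D-C(d=5), D-A(d=2)
numerator = 400 * 80 * 20 * 20 = 12800000
denominator = 4 * 5 * 2 = 40
card(S) = 12800000 / 40 = 320000

320000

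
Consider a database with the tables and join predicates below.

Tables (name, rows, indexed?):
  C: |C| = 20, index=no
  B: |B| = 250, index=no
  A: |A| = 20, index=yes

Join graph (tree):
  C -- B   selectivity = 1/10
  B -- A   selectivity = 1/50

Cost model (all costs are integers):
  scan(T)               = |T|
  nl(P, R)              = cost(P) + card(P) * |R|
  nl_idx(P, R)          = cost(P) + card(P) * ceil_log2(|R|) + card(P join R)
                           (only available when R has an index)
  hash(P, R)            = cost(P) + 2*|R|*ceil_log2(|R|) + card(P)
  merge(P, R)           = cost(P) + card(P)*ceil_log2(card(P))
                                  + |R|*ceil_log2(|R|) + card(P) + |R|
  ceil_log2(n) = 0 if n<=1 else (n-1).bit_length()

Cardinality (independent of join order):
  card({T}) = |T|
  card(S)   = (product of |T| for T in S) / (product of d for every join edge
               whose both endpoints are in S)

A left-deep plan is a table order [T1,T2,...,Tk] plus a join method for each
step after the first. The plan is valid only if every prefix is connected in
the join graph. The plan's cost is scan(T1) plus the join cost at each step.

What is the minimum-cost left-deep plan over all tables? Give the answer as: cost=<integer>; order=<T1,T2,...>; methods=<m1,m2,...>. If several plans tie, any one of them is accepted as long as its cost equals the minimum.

Selinger DP (subsets sized 1..n):
  {C}: scan cost=20, card=20
  {B}: scan cost=250, card=250
  {A}: scan cost=20, card=20
  {BC}: card=500; try (C,hash)→700, (B,merge)→2390, (C,merge)→2620, (B,hash)→4040, (B,nl)→5020, (C,nl)→5250; best=700 via (C,hash)
  {AB}: card=100; try (A,hash)→700, (A,nl_idx)→1600, (B,merge)→2390, (A,merge)→2620, (B,hash)→4040, (B,nl)→5020 …(+1); best=700 via (A,hash)
  {ABC}: card=200; try (C,hash)→1000, (A,hash)→1400, (C,merge)→1620, (C,nl)→2700, (A,nl_idx)→3400, (A,merge)→5820 …(+1); best=1000 via (C,hash)

cost=1000; order=B,A,C; methods=hash,hash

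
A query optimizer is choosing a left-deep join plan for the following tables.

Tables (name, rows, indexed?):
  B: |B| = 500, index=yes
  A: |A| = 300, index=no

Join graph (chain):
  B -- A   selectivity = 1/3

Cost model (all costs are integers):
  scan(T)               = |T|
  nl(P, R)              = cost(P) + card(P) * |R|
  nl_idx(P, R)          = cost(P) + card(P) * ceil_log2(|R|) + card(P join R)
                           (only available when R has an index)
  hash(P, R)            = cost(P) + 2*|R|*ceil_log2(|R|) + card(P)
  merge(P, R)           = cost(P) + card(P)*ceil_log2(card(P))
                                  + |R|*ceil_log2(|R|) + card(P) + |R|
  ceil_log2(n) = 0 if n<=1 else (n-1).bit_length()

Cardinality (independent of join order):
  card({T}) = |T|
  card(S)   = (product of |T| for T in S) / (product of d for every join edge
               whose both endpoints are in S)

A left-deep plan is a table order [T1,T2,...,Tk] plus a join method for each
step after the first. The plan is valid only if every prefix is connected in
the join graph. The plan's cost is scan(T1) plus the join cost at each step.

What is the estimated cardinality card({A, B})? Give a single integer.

50000

Tables in S: A(300), B(500)
Edges inside S: B-A(d=3)
numerator = 300 * 500 = 150000
denominator = 3 = 3
card(S) = 150000 / 3 = 50000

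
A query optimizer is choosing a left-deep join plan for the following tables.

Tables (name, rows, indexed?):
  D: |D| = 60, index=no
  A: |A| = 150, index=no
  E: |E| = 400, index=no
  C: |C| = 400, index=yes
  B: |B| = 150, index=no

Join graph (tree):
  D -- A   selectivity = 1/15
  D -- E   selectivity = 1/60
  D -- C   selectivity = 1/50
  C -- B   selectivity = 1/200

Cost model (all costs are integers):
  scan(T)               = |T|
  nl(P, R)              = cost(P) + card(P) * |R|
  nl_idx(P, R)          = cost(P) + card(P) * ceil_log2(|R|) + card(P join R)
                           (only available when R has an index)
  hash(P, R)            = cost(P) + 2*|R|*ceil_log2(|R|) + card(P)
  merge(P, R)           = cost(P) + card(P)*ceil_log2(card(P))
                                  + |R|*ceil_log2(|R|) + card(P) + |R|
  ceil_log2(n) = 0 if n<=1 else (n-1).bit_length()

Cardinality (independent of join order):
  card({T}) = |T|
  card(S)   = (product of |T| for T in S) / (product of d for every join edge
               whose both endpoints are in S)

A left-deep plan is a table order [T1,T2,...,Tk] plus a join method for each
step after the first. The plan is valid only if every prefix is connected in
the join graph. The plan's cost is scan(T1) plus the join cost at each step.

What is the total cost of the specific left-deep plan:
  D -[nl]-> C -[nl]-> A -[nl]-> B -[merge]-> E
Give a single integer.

step 1: scan D: cost=60, card=60
step 2: join C via nl
    card(P join C) = 60*400/(50) = 480
    cost = 60 + 60*400 = 24060
step 3: join A via nl
    card(P join A) = 480*150/(15) = 4800
    cost = 24060 + 480*150 = 96060
step 4: join B via nl
    card(P join B) = 4800*150/(200) = 3600
    cost = 96060 + 4800*150 = 816060
step 5: join E via merge
    card(P join E) = 3600*400/(60) = 24000
    cost = 816060 + 3600*12 + 400*9 + 3600 + 400 = 866860

866860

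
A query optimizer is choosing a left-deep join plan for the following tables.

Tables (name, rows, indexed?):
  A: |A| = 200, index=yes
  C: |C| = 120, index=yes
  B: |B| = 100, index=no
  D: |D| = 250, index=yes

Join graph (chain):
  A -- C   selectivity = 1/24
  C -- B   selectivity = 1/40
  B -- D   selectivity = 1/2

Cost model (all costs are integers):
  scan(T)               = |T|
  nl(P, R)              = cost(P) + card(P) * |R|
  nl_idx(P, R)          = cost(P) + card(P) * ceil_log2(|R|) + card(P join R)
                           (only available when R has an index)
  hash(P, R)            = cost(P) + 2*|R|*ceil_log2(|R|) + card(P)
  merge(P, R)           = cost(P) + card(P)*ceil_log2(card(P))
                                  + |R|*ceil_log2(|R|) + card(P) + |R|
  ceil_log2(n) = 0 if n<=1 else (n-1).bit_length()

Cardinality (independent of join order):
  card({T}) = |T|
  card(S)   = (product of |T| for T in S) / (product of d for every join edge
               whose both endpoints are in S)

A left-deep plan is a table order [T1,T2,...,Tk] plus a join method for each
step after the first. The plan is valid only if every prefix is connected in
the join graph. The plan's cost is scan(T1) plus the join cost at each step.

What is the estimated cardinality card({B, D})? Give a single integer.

Tables in S: B(100), D(250)
Edges inside S: B-D(d=2)
numerator = 100 * 250 = 25000
denominator = 2 = 2
card(S) = 25000 / 2 = 12500

12500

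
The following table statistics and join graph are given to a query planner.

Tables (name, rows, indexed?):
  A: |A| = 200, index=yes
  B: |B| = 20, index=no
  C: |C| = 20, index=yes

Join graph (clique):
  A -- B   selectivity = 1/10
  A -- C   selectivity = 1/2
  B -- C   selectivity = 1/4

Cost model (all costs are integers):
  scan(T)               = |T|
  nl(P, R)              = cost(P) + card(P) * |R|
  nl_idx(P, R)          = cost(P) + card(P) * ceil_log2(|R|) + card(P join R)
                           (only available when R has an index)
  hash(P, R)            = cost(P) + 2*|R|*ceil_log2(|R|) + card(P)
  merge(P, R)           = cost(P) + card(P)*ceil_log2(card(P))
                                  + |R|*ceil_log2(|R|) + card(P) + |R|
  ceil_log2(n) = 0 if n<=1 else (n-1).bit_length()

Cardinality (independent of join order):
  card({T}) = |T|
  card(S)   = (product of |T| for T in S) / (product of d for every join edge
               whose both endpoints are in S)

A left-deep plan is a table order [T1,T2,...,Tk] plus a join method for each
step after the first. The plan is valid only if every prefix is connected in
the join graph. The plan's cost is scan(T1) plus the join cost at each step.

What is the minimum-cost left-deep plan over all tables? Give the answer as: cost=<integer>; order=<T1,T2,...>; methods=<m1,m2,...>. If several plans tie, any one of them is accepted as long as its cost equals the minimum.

Selinger DP (subsets sized 1..n):
  {A}: scan cost=200, card=200
  {B}: scan cost=20, card=20
  {C}: scan cost=20, card=20
  {AB}: card=400; try (A,nl_idx)→580, (B,hash)→600, (A,merge)→1940, (B,merge)→2120, (A,hash)→3240, (A,nl)→4020 …(+1); best=580 via (A,nl_idx)
  {AC}: card=2000; try (C,hash)→600, (A,merge)→1940, (C,merge)→2120, (A,nl_idx)→2180, (C,nl_idx)→3200, (A,hash)→3240 …(+2); best=600 via (C,hash)
  {BC}: card=100; try (C,nl_idx)→220, (C,hash)→240, (B,hash)→240, (C,merge)→260, (B,merge)→260, (C,nl)→420 …(+1); best=220 via (C,nl_idx)
  {ABC}: card=1000; try (C,hash)→1180, (A,nl_idx)→2020, (B,hash)→2800, (A,merge)→2820, (A,hash)→3520, (C,nl_idx)→3580 …(+5); best=1180 via (C,hash)

cost=1180; order=B,A,C; methods=nl_idx,hash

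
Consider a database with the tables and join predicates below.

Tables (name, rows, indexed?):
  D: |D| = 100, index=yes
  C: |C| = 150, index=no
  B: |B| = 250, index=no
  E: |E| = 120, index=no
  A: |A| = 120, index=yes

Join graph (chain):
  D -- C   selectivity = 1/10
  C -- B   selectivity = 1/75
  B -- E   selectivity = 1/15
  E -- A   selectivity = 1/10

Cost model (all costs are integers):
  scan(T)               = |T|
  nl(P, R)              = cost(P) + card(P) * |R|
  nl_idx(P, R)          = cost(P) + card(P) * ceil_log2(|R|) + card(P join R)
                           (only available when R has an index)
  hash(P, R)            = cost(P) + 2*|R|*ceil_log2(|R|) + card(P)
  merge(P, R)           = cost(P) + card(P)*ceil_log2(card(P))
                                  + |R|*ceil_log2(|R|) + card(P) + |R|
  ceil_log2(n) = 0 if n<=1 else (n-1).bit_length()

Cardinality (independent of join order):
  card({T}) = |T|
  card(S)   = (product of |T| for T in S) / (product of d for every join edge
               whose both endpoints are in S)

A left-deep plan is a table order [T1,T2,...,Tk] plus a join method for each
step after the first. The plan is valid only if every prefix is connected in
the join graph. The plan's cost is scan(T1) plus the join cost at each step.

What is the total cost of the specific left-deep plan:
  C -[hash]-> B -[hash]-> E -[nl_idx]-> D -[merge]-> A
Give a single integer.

step 1: scan C: cost=150, card=150
step 2: join B via hash
    card(P join B) = 150*250/(75) = 500
    cost = 150 + 2*250*8 + 150 = 4300
step 3: join E via hash
    card(P join E) = 500*120/(15) = 4000
    cost = 4300 + 2*120*7 + 500 = 6480
step 4: join D via nl_idx
    card(P join D) = 4000*100/(10) = 40000
    cost = 6480 + 4000*7 + 40000 = 74480
step 5: join A via merge
    card(P join A) = 40000*120/(10) = 480000
    cost = 74480 + 40000*16 + 120*7 + 40000 + 120 = 755440

755440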